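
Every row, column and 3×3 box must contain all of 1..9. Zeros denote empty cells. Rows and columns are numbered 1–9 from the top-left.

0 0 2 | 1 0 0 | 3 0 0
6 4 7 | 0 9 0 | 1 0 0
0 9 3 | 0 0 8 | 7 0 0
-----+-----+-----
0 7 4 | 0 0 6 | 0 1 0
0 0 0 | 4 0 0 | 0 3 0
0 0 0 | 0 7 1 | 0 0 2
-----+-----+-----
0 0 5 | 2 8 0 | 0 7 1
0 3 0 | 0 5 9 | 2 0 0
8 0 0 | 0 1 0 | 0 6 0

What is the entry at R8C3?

1

R1C1 = 5 (sole candidate).
R1C2 = 8 (sole candidate).
R3C1 = 1 (sole candidate).
R5C5 = 2 (sole candidate).
R5C6 = 5 (sole candidate).
R7C2 = 6 (sole candidate).
R8C3 = 1: row 8 has {2,3,5,9}; col 3 has {2,3,4,5,7}; box has {3,5,6,8} → only 1 remains.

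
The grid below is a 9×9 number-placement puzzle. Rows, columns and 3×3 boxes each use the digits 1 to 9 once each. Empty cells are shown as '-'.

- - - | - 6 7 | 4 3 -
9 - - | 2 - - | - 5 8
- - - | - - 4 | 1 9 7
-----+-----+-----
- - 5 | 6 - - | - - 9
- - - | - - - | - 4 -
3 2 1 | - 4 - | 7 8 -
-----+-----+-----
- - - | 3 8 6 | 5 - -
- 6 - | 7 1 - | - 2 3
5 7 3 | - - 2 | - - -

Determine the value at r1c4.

r1c9 = 2: row 1 has {3,4,6,7}; col 9 has {3,7,8,9}; box has {1,3,4,5,7,8,9} → only 2 remains.
r2c5 = 3: row 2 has {2,5,8,9}; col 5 has {1,4,6,8}; box has {2,4,6,7} → only 3 remains.
r2c6 = 1: row 2 has {2,3,5,8,9}; col 6 has {2,4,6,7}; box has {2,3,4,6,7} → only 1 remains.
r2c7 = 6: row 2 has {1,2,3,5,8,9}; col 7 has {1,4,5,7}; box has {1,2,3,4,5,7,8,9} → only 6 remains.
r3c5 = 5: row 3 has {1,4,7,9}; col 5 has {1,3,4,6,8}; box has {1,2,3,4,6,7} → only 5 remains.
r4c8 = 1: row 4 has {5,6,9}; col 8 has {2,3,4,5,8,9}; box has {4,7,8,9} → only 1 remains.
r7c8 = 7: row 7 has {3,5,6,8}; col 8 has {1,2,3,4,5,8,9}; box has {2,3,5} → only 7 remains.
r9c5 = 9: row 9 has {2,3,5,7}; col 5 has {1,3,4,5,6,8}; box has {1,2,3,6,7,8} → only 9 remains.
r9c7 = 8: row 9 has {2,3,5,7,9}; col 7 has {1,4,5,6,7}; box has {2,3,5,7} → only 8 remains.
r9c8 = 6: row 9 has {2,3,5,7,8,9}; col 8 has {1,2,3,4,5,7,8,9}; box has {2,3,5,7,8} → only 6 remains.
r1c3 = 8: row 1 has {2,3,4,6,7}; col 3 has {1,3,5}; box has {9} → only 8 remains.
r1c4 = 9: row 1 has {2,3,4,6,7,8}; col 4 has {2,3,6,7}; box has {1,2,3,4,5,6,7} → only 9 remains.

9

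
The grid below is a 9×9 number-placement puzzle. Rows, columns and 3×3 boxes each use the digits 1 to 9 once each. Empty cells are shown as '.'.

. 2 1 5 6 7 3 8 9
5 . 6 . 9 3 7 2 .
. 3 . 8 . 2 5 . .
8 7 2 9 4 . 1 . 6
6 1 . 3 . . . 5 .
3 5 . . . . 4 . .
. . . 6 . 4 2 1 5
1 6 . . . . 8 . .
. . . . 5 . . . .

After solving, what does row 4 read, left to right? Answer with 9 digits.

row 1, column 1 = 4: row 1 has {1,2,3,5,6,7,8,9}; col 1 has {1,3,5,6,8}; box has {1,2,3,5,6} → only 4 remains.
row 2, column 2 = 8: row 2 has {2,3,5,6,7,9}; col 2 has {1,2,3,5,6,7}; box has {1,2,3,4,5,6} → only 8 remains.
row 3, column 5 = 1: row 3 has {2,3,5,8}; col 5 has {4,5,6,9}; box has {2,3,5,6,7,8,9} → only 1 remains.
row 3, column 9 = 4: row 3 has {1,2,3,5,8}; col 9 has {5,6,9}; box has {2,3,5,7,8,9} → only 4 remains.
row 4, column 6 = 5: row 4 has {1,2,4,6,7,8,9}; col 6 has {2,3,4,7}; box has {3,4,9} → only 5 remains.
row 4, column 8 = 3: row 4 has {1,2,4,5,6,7,8,9}; col 8 has {1,2,5,8}; box has {1,4,5,6} → only 3 remains.

872945136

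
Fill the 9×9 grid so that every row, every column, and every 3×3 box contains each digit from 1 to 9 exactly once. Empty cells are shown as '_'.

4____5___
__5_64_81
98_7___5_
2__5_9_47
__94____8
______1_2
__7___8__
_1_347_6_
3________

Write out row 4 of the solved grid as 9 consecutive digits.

238519647

r2c1 = 7: row 2 has {1,4,5,6,8}; col 1 has {2,3,4,9}; box has {4,5,8,9} → only 7 remains.
r5c8 = 3: row 5 has {4,8,9}; col 8 has {4,5,6,8}; box has {1,2,4,7,8} → only 3 remains.
r6c8 = 9: row 6 has {1,2}; col 8 has {3,4,5,6,8}; box has {1,2,3,4,7,8} → only 9 remains.
r4c7 = 6: row 4 has {2,4,5,7,9}; col 7 has {1,8}; box has {1,2,3,4,7,8,9} → only 6 remains.
r5c7 = 5: row 5 has {3,4,8,9}; col 7 has {1,6,8}; box has {1,2,3,4,6,7,8,9} → only 5 remains.
r4c2 = 3: row 4 has {2,4,5,6,7,9}; col 2 has {1,8}; box has {2,9} → only 3 remains.
r2c2 = 2: row 2 has {1,4,5,6,7,8}; col 2 has {1,3,8}; box has {4,5,7,8,9} → only 2 remains.
r2c4 = 9: row 2 has {1,2,4,5,6,7,8}; col 4 has {3,4,5,7}; box has {4,5,6,7} → only 9 remains.
r2c7 = 3: row 2 has {1,2,4,5,6,7,8,9}; col 7 has {1,5,6,8}; box has {1,5,8} → only 3 remains.
r1c2 = 6: row 1 has {4,5}; col 2 has {1,2,3,8}; box has {2,4,5,7,8,9} → only 6 remains.
r1c9 = 9: row 1 has {4,5,6}; col 9 has {1,2,7,8}; box has {1,3,5,8} → only 9 remains.
r5c2 = 7: row 5 has {3,4,5,8,9}; col 2 has {1,2,3,6,8}; box has {2,3,9} → only 7 remains.
r8c9 = 5: row 8 has {1,3,4,6,7}; col 9 has {1,2,7,8,9}; box has {6,8} → only 5 remains.
r9c9 = 4: row 9 has {3}; col 9 has {1,2,5,7,8,9}; box has {5,6,8} → only 4 remains.
r3c9 = 6: row 3 has {5,7,8,9}; col 9 has {1,2,4,5,7,8,9}; box has {1,3,5,8,9} → only 6 remains.
r7c9 = 3: row 7 has {7,8}; col 9 has {1,2,4,5,6,7,8,9}; box has {4,5,6,8} → only 3 remains.
r8c1 = 8: row 8 has {1,3,4,5,6,7}; col 1 has {2,3,4,7,9}; box has {1,3,7} → only 8 remains.
r8c3 = 2: row 8 has {1,3,4,5,6,7,8}; col 3 has {5,7,9}; box has {1,3,7,8} → only 2 remains.
r8c7 = 9: row 8 has {1,2,3,4,5,6,7,8}; col 7 has {1,3,5,6,8}; box has {3,4,5,6,8} → only 9 remains.
r9c3 = 6: row 9 has {3,4}; col 3 has {2,5,7,9}; box has {1,2,3,7,8} → only 6 remains.
r7c1 = 5: row 7 has {3,7,8}; col 1 has {2,3,4,7,8,9}; box has {1,2,3,6,7,8} → only 5 remains.
r9c2 = 9: row 9 has {3,4,6}; col 2 has {1,2,3,6,7,8}; box has {1,2,3,5,6,7,8} → only 9 remains.
r6c1 = 6: row 6 has {1,2,9}; col 1 has {2,3,4,5,7,8,9}; box has {2,3,7,9} → only 6 remains.
r6c4 = 8: row 6 has {1,2,6,9}; col 4 has {3,4,5,7,9}; box has {4,5,9} → only 8 remains.
r6c6 = 3: row 6 has {1,2,6,8,9}; col 6 has {4,5,7,9}; box has {4,5,8,9} → only 3 remains.
r7c2 = 4: row 7 has {3,5,7,8}; col 2 has {1,2,3,6,7,8,9}; box has {1,2,3,5,6,7,8,9} → only 4 remains.
r4c5 = 1: row 4 has {2,3,4,5,6,7,9}; col 5 has {4,6}; box has {3,4,5,8,9} → only 1 remains.
r5c1 = 1: row 5 has {3,4,5,7,8,9}; col 1 has {2,3,4,5,6,7,8,9}; box has {2,3,6,7,9} → only 1 remains.
r5c5 = 2: row 5 has {1,3,4,5,7,8,9}; col 5 has {1,4,6}; box has {1,3,4,5,8,9} → only 2 remains.
r5c6 = 6: row 5 has {1,2,3,4,5,7,8,9}; col 6 has {3,4,5,7,9}; box has {1,2,3,4,5,8,9} → only 6 remains.
r6c2 = 5: row 6 has {1,2,3,6,8,9}; col 2 has {1,2,3,4,6,7,8,9}; box has {1,2,3,6,7,9} → only 5 remains.
r6c3 = 4: row 6 has {1,2,3,5,6,8,9}; col 3 has {2,5,6,7,9}; box has {1,2,3,5,6,7,9} → only 4 remains.
r6c5 = 7: row 6 has {1,2,3,4,5,6,8,9}; col 5 has {1,2,4,6}; box has {1,2,3,4,5,6,8,9} → only 7 remains.
r7c5 = 9: row 7 has {3,4,5,7,8}; col 5 has {1,2,4,6,7}; box has {3,4,7} → only 9 remains.
r3c5 = 3: row 3 has {5,6,7,8,9}; col 5 has {1,2,4,6,7,9}; box has {4,5,6,7,9} → only 3 remains.
r4c3 = 8: row 4 has {1,2,3,4,5,6,7,9}; col 3 has {2,4,5,6,7,9}; box has {1,2,3,4,5,6,7,9} → only 8 remains.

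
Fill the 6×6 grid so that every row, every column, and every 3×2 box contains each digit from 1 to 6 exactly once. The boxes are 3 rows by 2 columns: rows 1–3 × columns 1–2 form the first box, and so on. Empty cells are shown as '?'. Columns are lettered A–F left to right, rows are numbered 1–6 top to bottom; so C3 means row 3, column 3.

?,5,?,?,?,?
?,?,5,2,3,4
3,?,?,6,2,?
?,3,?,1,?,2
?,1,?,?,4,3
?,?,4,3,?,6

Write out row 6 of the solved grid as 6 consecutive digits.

D1 = 4: row 1 has {5}; col 4 has {1,2,3,6}; box has {2,5,6} → only 4 remains.
F1 = 1: row 1 has {4,5}; col 6 has {2,3,4,6}; box has {2,3,4} → only 1 remains.
B2 = 6: row 2 has {2,3,4,5}; col 2 has {1,3,5}; box has {3,5} → only 6 remains.
B3 = 4: row 3 has {2,3,6}; col 2 has {1,3,5,6}; box has {3,5,6} → only 4 remains.
C3 = 1: row 3 has {2,3,4,6}; col 3 has {4,5}; box has {2,4,5,6} → only 1 remains.
F3 = 5: row 3 has {1,2,3,4,6}; col 6 has {1,2,3,4,6}; box has {1,2,3,4} → only 5 remains.
C4 = 6: row 4 has {1,2,3}; col 3 has {1,4,5}; box has {1,3,4} → only 6 remains.
E4 = 5: row 4 has {1,2,3,6}; col 5 has {2,3,4}; box has {2,3,4,6} → only 5 remains.
C5 = 2: row 5 has {1,3,4}; col 3 has {1,4,5,6}; box has {1,3,4,6} → only 2 remains.
D5 = 5: row 5 has {1,2,3,4}; col 4 has {1,2,3,4,6}; box has {1,2,3,4,6} → only 5 remains.
B6 = 2: row 6 has {3,4,6}; col 2 has {1,3,4,5,6}; box has {1,3} → only 2 remains.
E6 = 1: row 6 has {2,3,4,6}; col 5 has {2,3,4,5}; box has {2,3,4,5,6} → only 1 remains.
A1 = 2: row 1 has {1,4,5}; col 1 has {3}; box has {3,4,5,6} → only 2 remains.
C1 = 3: row 1 has {1,2,4,5}; col 3 has {1,2,4,5,6}; box has {1,2,4,5,6} → only 3 remains.
E1 = 6: row 1 has {1,2,3,4,5}; col 5 has {1,2,3,4,5}; box has {1,2,3,4,5} → only 6 remains.
A2 = 1: row 2 has {2,3,4,5,6}; col 1 has {2,3}; box has {2,3,4,5,6} → only 1 remains.
A4 = 4: row 4 has {1,2,3,5,6}; col 1 has {1,2,3}; box has {1,2,3} → only 4 remains.
A5 = 6: row 5 has {1,2,3,4,5}; col 1 has {1,2,3,4}; box has {1,2,3,4} → only 6 remains.
A6 = 5: row 6 has {1,2,3,4,6}; col 1 has {1,2,3,4,6}; box has {1,2,3,4,6} → only 5 remains.

524316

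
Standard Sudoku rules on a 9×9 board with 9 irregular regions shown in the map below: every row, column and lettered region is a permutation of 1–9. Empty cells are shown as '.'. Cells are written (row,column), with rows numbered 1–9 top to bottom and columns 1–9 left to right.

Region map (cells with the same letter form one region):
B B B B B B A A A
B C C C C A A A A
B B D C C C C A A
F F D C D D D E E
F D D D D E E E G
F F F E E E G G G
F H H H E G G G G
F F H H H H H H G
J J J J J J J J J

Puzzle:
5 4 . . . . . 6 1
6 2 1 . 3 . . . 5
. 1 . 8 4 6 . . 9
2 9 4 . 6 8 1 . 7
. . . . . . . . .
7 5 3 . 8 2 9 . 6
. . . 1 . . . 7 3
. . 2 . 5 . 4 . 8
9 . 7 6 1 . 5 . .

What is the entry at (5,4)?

(3,1) = 3: row 3 has {1,4,6,8,9}; col 1 has {2,5,6,7,9}; region has {1,4,5,6} → only 3 remains.
(3,3) = 5: row 3 has {1,3,4,6,8,9}; col 3 has {1,2,3,4,7}; region has {1,4,6,8} → only 5 remains.
(3,7) = 7: row 3 has {1,3,4,5,6,8,9}; col 7 has {1,4,5,9}; region has {1,2,3,4,6,8} → only 7 remains.
(3,8) = 2: row 3 has {1,3,4,5,6,7,8,9}; col 8 has {6,7}; region has {1,5,6,9} → only 2 remains.
(4,4) = 5: row 4 has {1,2,4,6,7,8,9}; col 4 has {1,6,8}; region has {1,2,3,4,6,7,8} → only 5 remains.
(4,8) = 3: row 4 has {1,2,4,5,6,7,8,9}; col 8 has {2,6,7}; region has {2,7,8} → only 3 remains.
(5,3) = 9: row 5 has {}; col 3 has {1,2,3,4,5,7}; region has {1,4,5,6,8} → only 9 remains.
(5,7) = 6: row 5 has {9}; col 7 has {1,4,5,7,9}; region has {2,3,7,8} → only 6 remains.
(6,4) = 4: row 6 has {2,3,5,6,7,8,9}; col 4 has {1,5,6,8}; region has {2,3,6,7,8} → only 4 remains.
(6,8) = 1: row 6 has {2,3,4,5,6,7,8,9}; col 8 has {2,3,6,7}; region has {3,6,7,8,9} → only 1 remains.
(7,5) = 9: row 7 has {1,3,7}; col 5 has {1,3,4,5,6,8}; region has {2,3,4,6,7,8} → only 9 remains.
(7,7) = 2: row 7 has {1,3,7,9}; col 7 has {1,4,5,6,7,9}; region has {1,3,6,7,8,9} → only 2 remains.
(8,1) = 1: row 8 has {2,4,5,8}; col 1 has {2,3,5,6,7,9}; region has {2,3,5,7,9} → only 1 remains.
(8,2) = 6: row 8 has {1,2,4,5,8}; col 2 has {1,2,4,5,9}; region has {1,2,3,5,7,9} → only 6 remains.
(8,8) = 9: row 8 has {1,2,4,5,6,8}; col 8 has {1,2,3,6,7}; region has {1,2,4,5} → only 9 remains.
(1,3) = 8: row 1 has {1,4,5,6}; col 3 has {1,2,3,4,5,7,9}; region has {1,3,4,5,6} → only 8 remains.
(1,7) = 3: row 1 has {1,4,5,6,8}; col 7 has {1,2,4,5,6,7,9}; region has {1,2,5,6,9} → only 3 remains.
(2,4) = 9: row 2 has {1,2,3,5,6}; col 4 has {1,4,5,6,8}; region has {1,2,3,4,5,6,7,8} → only 9 remains.
(2,7) = 8: row 2 has {1,2,3,5,6,9}; col 7 has {1,2,3,4,5,6,7,9}; region has {1,2,3,5,6,9} → only 8 remains.
(2,8) = 4: row 2 has {1,2,3,5,6,8,9}; col 8 has {1,2,3,6,7,9}; region has {1,2,3,5,6,8,9} → only 4 remains.
(5,8) = 5: row 5 has {6,9}; col 8 has {1,2,3,4,6,7,9}; region has {2,3,4,6,7,8,9} → only 5 remains.
(5,9) = 4: row 5 has {5,6,9}; col 9 has {1,3,5,6,7,8,9}; region has {1,2,3,6,7,8,9} → only 4 remains.
(7,2) = 8: row 7 has {1,2,3,7,9}; col 2 has {1,2,4,5,6,9}; region has {1,2,4,5,9} → only 8 remains.
(7,3) = 6: row 7 has {1,2,3,7,8,9}; col 3 has {1,2,3,4,5,7,8,9}; region has {1,2,4,5,8,9} → only 6 remains.
(7,6) = 5: row 7 has {1,2,3,6,7,8,9}; col 6 has {2,6,8}; region has {1,2,3,4,6,7,8,9} → only 5 remains.
(9,2) = 3: row 9 has {1,5,6,7,9}; col 2 has {1,2,4,5,6,8,9}; region has {1,5,6,7,9} → only 3 remains.
(9,6) = 4: row 9 has {1,3,5,6,7,9}; col 6 has {2,5,6,8}; region has {1,3,5,6,7,9} → only 4 remains.
(9,8) = 8: row 9 has {1,3,4,5,6,7,9}; col 8 has {1,2,3,4,5,6,7,9}; region has {1,3,4,5,6,7,9} → only 8 remains.
(9,9) = 2: row 9 has {1,3,4,5,6,7,8,9}; col 9 has {1,3,4,5,6,7,8,9}; region has {1,3,4,5,6,7,8,9} → only 2 remains.
(2,6) = 7: row 2 has {1,2,3,4,5,6,8,9}; col 6 has {2,4,5,6,8}; region has {1,2,3,4,5,6,8,9} → only 7 remains.
(5,1) = 8: row 5 has {4,5,6,9}; col 1 has {1,2,3,5,6,7,9}; region has {1,2,3,5,6,7,9} → only 8 remains.
(5,2) = 7: row 5 has {4,5,6,8,9}; col 2 has {1,2,3,4,5,6,8,9}; region has {1,4,5,6,8,9} → only 7 remains.
(5,5) = 2: row 5 has {4,5,6,7,8,9}; col 5 has {1,3,4,5,6,8,9}; region has {1,4,5,6,7,8,9} → only 2 remains.
(5,6) = 1: row 5 has {2,4,5,6,7,8,9}; col 6 has {2,4,5,6,7,8}; region has {2,3,4,5,6,7,8,9} → only 1 remains.
(7,1) = 4: row 7 has {1,2,3,5,6,7,8,9}; col 1 has {1,2,3,5,6,7,8,9}; region has {1,2,3,5,6,7,8,9} → only 4 remains.
(8,6) = 3: row 8 has {1,2,4,5,6,8,9}; col 6 has {1,2,4,5,6,7,8}; region has {1,2,4,5,6,8,9} → only 3 remains.
(1,5) = 7: row 1 has {1,3,4,5,6,8}; col 5 has {1,2,3,4,5,6,8,9}; region has {1,3,4,5,6,8} → only 7 remains.
(1,6) = 9: row 1 has {1,3,4,5,6,7,8}; col 6 has {1,2,3,4,5,6,7,8}; region has {1,3,4,5,6,7,8} → only 9 remains.
(5,4) = 3: row 5 has {1,2,4,5,6,7,8,9}; col 4 has {1,4,5,6,8,9}; region has {1,2,4,5,6,7,8,9} → only 3 remains.

3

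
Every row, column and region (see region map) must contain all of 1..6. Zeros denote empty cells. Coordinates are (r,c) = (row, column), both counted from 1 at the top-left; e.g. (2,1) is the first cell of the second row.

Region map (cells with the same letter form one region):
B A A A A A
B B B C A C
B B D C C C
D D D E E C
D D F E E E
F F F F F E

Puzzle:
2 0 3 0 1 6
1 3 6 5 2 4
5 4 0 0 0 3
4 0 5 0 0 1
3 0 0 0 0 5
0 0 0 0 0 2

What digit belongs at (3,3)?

(1,2) = 5 (sole candidate).
(1,4) = 4 (sole candidate).
(3,5) = 6 (sole candidate).
(4,5) = 3 (sole candidate).
(5,5) = 4 (sole candidate).
(6,1) = 6 (sole candidate).
(6,2) = 1 (sole candidate).
(6,3) = 4 (sole candidate).
(6,4) = 3 (sole candidate).
(6,5) = 5 (sole candidate).
(3,4) = 2 (sole candidate).
(4,4) = 6 (sole candidate).
(5,3) = 2 (sole candidate).
(5,4) = 1 (sole candidate).
(3,3) = 1: row 3 has {2,3,4,5,6}; col 3 has {2,3,4,5,6}; region has {3,4,5} → only 1 remains.

1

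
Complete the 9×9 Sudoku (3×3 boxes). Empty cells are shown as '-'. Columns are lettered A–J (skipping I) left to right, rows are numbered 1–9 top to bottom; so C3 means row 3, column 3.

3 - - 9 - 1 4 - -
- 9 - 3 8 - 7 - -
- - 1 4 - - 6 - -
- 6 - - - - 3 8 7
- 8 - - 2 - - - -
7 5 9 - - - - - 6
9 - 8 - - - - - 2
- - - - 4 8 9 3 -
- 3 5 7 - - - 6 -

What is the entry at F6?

J1 = 8 (hidden single in row 1).
J3 = 3 (hidden single in row 3).
A3 = 8 (hidden single in row 3).
H3 = 9 (hidden single in row 3).
F5 = 7 (hidden single in row 5).
C5 = 3 (hidden single in row 5).
D5 = 6 (hidden single in row 5).
J5 = 9 (hidden single in row 5).
D6 = 8 (hidden single in row 6).
G9 = 8 (hidden single in row 9).
A2 = 5 (hidden single in column 1).
J2 = 1 (sole candidate).
J8 = 5 (sole candidate).
J9 = 4 (sole candidate).
H2 = 2 (sole candidate).
G7 = 1 (sole candidate).
H7 = 7 (sole candidate).
H1 = 5 (sole candidate).
F2 = 6 (sole candidate).
G5 = 5 (sole candidate).
G6 = 2 (sole candidate).
B7 = 4 (sole candidate).
D7 = 5 (sole candidate).
F7 = 3 (sole candidate).
E1 = 7 (sole candidate).
C2 = 4 (sole candidate).
E3 = 5 (sole candidate).
F3 = 2 (sole candidate).
C4 = 2 (sole candidate).
D4 = 1 (sole candidate).
E4 = 9 (sole candidate).
E6 = 3 (sole candidate).
F6 = 4: row 6 has {2,3,5,6,7,8,9}; col 6 has {1,2,3,6,7,8}; box has {1,2,3,6,7,8,9} → only 4 remains.

4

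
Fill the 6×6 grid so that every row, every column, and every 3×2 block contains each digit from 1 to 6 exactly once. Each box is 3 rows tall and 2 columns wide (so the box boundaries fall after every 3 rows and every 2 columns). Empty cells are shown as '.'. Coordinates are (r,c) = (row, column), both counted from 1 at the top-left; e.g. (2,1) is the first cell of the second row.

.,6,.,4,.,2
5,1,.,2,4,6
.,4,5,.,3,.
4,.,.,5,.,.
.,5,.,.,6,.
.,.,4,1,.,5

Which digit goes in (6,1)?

(1,1) = 3 (sole candidate).
(1,3) = 1 (sole candidate).
(1,5) = 5 (sole candidate).
(2,3) = 3 (sole candidate).
(3,1) = 2 (sole candidate).
(3,4) = 6 (sole candidate).
(3,6) = 1 (sole candidate).
(4,6) = 3 (sole candidate).
(5,1) = 1 (sole candidate).
(5,3) = 2 (sole candidate).
(5,4) = 3 (sole candidate).
(5,6) = 4 (sole candidate).
(6,1) = 6: row 6 has {1,4,5}; col 1 has {1,2,3,4,5}; box has {1,4,5} → only 6 remains.

6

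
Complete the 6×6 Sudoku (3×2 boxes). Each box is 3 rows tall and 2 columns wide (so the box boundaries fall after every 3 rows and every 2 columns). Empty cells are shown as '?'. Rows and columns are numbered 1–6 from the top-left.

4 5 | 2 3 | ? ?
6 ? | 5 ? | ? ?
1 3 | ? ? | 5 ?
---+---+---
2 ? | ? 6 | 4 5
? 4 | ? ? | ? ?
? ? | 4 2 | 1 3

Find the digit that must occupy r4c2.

1

r1c5 = 6 (sole candidate).
r1c6 = 1 (sole candidate).
r2c2 = 2 (sole candidate).
r2c5 = 3 (sole candidate).
r2c6 = 4 (sole candidate).
r3c3 = 6 (sole candidate).
r3c4 = 4 (sole candidate).
r3c6 = 2 (sole candidate).
r4c2 = 1: row 4 has {2,4,5,6}; col 2 has {2,3,4,5}; box has {2,4} → only 1 remains.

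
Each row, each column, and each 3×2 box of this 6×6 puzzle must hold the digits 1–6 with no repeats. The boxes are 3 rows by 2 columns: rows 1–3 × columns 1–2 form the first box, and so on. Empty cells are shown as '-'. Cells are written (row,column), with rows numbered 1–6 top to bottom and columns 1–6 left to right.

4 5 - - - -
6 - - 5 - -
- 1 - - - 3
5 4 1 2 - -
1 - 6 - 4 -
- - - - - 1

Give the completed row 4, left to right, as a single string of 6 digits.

541236

(3,1) = 2: row 3 has {1,3}; col 1 has {1,4,5,6}; box has {1,4,5,6} → only 2 remains.
(3,3) = 4: row 3 has {1,2,3}; col 3 has {1,6}; box has {5} → only 4 remains.
(3,4) = 6: row 3 has {1,2,3,4}; col 4 has {2,5}; box has {4,5} → only 6 remains.
(3,5) = 5: row 3 has {1,2,3,4,6}; col 5 has {4}; box has {3} → only 5 remains.
(4,6) = 6: row 4 has {1,2,4,5}; col 6 has {1,3}; box has {1,4} → only 6 remains.
(5,4) = 3: row 5 has {1,4,6}; col 4 has {2,5,6}; box has {1,2,6} → only 3 remains.
(6,1) = 3: row 6 has {1}; col 1 has {1,2,4,5,6}; box has {1,4,5} → only 3 remains.
(6,3) = 5: row 6 has {1,3}; col 3 has {1,4,6}; box has {1,2,3,6} → only 5 remains.
(6,4) = 4: row 6 has {1,3,5}; col 4 has {2,3,5,6}; box has {1,2,3,5,6} → only 4 remains.
(6,5) = 2: row 6 has {1,3,4,5}; col 5 has {4,5}; box has {1,4,6} → only 2 remains.
(1,4) = 1: row 1 has {4,5}; col 4 has {2,3,4,5,6}; box has {4,5,6} → only 1 remains.
(1,5) = 6: row 1 has {1,4,5}; col 5 has {2,4,5}; box has {3,5} → only 6 remains.
(1,6) = 2: row 1 has {1,4,5,6}; col 6 has {1,3,6}; box has {3,5,6} → only 2 remains.
(2,2) = 3: row 2 has {5,6}; col 2 has {1,4,5}; box has {1,2,4,5,6} → only 3 remains.
(2,3) = 2: row 2 has {3,5,6}; col 3 has {1,4,5,6}; box has {1,4,5,6} → only 2 remains.
(2,5) = 1: row 2 has {2,3,5,6}; col 5 has {2,4,5,6}; box has {2,3,5,6} → only 1 remains.
(2,6) = 4: row 2 has {1,2,3,5,6}; col 6 has {1,2,3,6}; box has {1,2,3,5,6} → only 4 remains.
(4,5) = 3: row 4 has {1,2,4,5,6}; col 5 has {1,2,4,5,6}; box has {1,2,4,6} → only 3 remains.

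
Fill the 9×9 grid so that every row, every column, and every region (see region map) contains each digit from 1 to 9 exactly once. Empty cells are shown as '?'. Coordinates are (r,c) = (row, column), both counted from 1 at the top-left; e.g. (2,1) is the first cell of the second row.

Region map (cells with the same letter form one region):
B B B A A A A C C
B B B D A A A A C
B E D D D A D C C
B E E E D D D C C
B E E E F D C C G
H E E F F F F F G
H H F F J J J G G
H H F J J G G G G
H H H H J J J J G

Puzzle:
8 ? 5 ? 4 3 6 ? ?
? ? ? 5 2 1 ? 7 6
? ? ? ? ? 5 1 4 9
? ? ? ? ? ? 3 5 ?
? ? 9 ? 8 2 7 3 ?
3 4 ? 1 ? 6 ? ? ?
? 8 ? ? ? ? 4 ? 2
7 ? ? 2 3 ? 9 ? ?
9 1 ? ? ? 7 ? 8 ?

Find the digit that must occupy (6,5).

(1,4) = 9 (sole candidate).
(1,9) = 1 (sole candidate).
(2,1) = 4 (sole candidate).
(2,3) = 3 (sole candidate).
(2,7) = 8 (sole candidate).
(4,9) = 8 (sole candidate).
(5,4) = 6 (sole candidate).
(7,3) = 7 (sole candidate).
(7,4) = 3 (sole candidate).
(7,6) = 9 (sole candidate).
(8,3) = 4 (sole candidate).
(8,6) = 8 (sole candidate).
(8,9) = 5 (sole candidate).
(9,4) = 4 (sole candidate).
(9,7) = 5 (sole candidate).
(9,9) = 3 (sole candidate).
(1,8) = 2 (sole candidate).
(2,2) = 9 (sole candidate).
(4,4) = 7 (sole candidate).
(4,6) = 4 (sole candidate).
(5,1) = 1 (sole candidate).
(5,2) = 5 (sole candidate).
(5,9) = 4 (sole candidate).
(6,7) = 2 (sole candidate).
(6,8) = 9 (sole candidate).
(6,9) = 7 (sole candidate).
(8,2) = 6 (sole candidate).
(8,8) = 1 (sole candidate).
(9,3) = 2 (sole candidate).
(9,5) = 6 (sole candidate).
(1,2) = 7 (sole candidate).
(3,4) = 8 (sole candidate).
(3,5) = 7 (sole candidate).
(4,2) = 2 (sole candidate).
(4,3) = 1 (sole candidate).
(4,5) = 9 (sole candidate).
(6,3) = 8 (sole candidate).
(6,5) = 5: row 6 has {1,2,3,4,6,7,8,9}; col 5 has {2,3,4,6,7,8,9}; region has {1,2,3,4,6,7,8,9} → only 5 remains.

5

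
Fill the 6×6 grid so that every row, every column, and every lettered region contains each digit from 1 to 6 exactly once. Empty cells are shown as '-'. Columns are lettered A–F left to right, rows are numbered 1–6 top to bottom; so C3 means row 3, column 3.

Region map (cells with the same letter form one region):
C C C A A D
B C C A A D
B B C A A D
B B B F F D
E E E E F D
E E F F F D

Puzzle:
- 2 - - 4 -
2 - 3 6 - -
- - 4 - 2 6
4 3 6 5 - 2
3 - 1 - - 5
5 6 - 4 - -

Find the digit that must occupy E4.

C1 = 5: row 1 has {2,4}; col 3 has {1,3,4,6}; region has {2,3,4} → only 5 remains.
B2 = 1: row 2 has {2,3,6}; col 2 has {2,3,6}; region has {2,3,4,5} → only 1 remains.
E2 = 5: row 2 has {1,2,3,6}; col 5 has {2,4}; region has {2,4,6} → only 5 remains.
F2 = 4: row 2 has {1,2,3,5,6}; col 6 has {2,5,6}; region has {2,5,6} → only 4 remains.
A3 = 1: row 3 has {2,4,6}; col 1 has {2,3,4,5}; region has {2,3,4,6} → only 1 remains.
B3 = 5: row 3 has {1,2,4,6}; col 2 has {1,2,3,6}; region has {1,2,3,4,6} → only 5 remains.
D3 = 3: row 3 has {1,2,4,5,6}; col 4 has {4,5,6}; region has {2,4,5,6} → only 3 remains.
E4 = 1: row 4 has {2,3,4,5,6}; col 5 has {2,4,5}; region has {4,5} → only 1 remains.

1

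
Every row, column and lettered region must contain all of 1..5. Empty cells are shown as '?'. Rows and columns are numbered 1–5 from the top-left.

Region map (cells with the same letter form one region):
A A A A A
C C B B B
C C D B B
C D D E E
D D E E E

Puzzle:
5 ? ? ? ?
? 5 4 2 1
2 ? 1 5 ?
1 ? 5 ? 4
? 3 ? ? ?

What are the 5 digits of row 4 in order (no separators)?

r2c1 = 3: row 2 has {1,2,4,5}; col 1 has {1,2,5}; region has {1,2,5} → only 3 remains.
r3c2 = 4: row 3 has {1,2,5}; col 2 has {3,5}; region has {1,2,3,5} → only 4 remains.
r3c5 = 3: row 3 has {1,2,4,5}; col 5 has {1,4}; region has {1,2,4,5} → only 3 remains.
r4c2 = 2: row 4 has {1,4,5}; col 2 has {3,4,5}; region has {1,3,5} → only 2 remains.
r4c4 = 3: row 4 has {1,2,4,5}; col 4 has {2,5}; region has {4} → only 3 remains.

12534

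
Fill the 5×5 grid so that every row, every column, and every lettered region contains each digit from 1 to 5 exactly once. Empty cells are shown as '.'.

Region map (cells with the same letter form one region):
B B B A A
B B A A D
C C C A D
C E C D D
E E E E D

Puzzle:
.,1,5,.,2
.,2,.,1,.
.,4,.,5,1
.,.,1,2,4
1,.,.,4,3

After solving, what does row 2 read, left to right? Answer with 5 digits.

R1C4 = 3 (sole candidate).
R2C3 = 4: row 2 has {1,2}; col 3 has {1,5}; region has {1,2,3,5} → only 4 remains.
R2C5 = 5: row 2 has {1,2,4}; col 5 has {1,2,3,4}; region has {1,2,3,4} → only 5 remains.
R5C2 = 5 (sole candidate).
R5C3 = 2 (sole candidate).
R1C1 = 4 (sole candidate).
R2C1 = 3: row 2 has {1,2,4,5}; col 1 has {1,4}; region has {1,2,4,5} → only 3 remains.

32415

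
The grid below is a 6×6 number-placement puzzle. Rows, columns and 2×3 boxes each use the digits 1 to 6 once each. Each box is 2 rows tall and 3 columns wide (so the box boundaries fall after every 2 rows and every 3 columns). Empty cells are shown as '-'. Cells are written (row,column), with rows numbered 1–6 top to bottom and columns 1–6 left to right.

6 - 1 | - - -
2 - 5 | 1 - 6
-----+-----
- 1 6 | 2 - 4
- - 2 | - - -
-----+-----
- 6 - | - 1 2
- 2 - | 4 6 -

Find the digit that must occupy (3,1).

3

(6,3) = 3 (sole candidate).
(6,6) = 5 (sole candidate).
(1,6) = 3 (sole candidate).
(2,5) = 4 (sole candidate).
(4,6) = 1 (sole candidate).
(5,3) = 4 (sole candidate).
(5,4) = 3 (sole candidate).
(6,1) = 1 (sole candidate).
(1,2) = 4 (sole candidate).
(1,4) = 5 (sole candidate).
(1,5) = 2 (sole candidate).
(2,2) = 3 (sole candidate).
(4,2) = 5 (sole candidate).
(4,4) = 6 (sole candidate).
(4,5) = 3 (sole candidate).
(5,1) = 5 (sole candidate).
(3,1) = 3: row 3 has {1,2,4,6}; col 1 has {1,2,5,6}; box has {1,2,5,6} → only 3 remains.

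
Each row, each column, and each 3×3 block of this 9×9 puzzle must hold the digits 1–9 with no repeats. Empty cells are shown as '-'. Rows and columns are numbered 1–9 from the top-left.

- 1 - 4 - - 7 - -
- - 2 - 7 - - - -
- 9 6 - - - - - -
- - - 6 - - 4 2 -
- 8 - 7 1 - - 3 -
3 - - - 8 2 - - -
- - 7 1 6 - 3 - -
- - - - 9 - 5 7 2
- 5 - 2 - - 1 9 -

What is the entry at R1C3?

R4C2 = 7 (sole candidate).
R1C5 = 2 (hidden single in row 1).
R3C7 = 2 (hidden single in row 3).
R3C1 = 7 (hidden single in row 3).
R4C9 = 8 (hidden single in row 4).
R7C9 = 4 (sole candidate).
R9C9 = 6 (sole candidate).
R7C2 = 2 (sole candidate).
R7C8 = 8 (sole candidate).
R7C1 = 9 (sole candidate).
R7C6 = 5 (sole candidate).
R3C8 = 4 (hidden single in row 3).
R5C1 = 2 (hidden single in row 5).
R5C7 = 6 (hidden single in row 5).
R6C7 = 9 (sole candidate).
R2C7 = 8 (sole candidate).
R5C9 = 5 (sole candidate).
R6C4 = 5 (sole candidate).
R6C8 = 1 (sole candidate).
R6C9 = 7 (sole candidate).
R4C5 = 3 (sole candidate).
R4C6 = 9 (sole candidate).
R5C6 = 4 (sole candidate).
R6C3 = 4 (sole candidate).
R9C5 = 4 (sole candidate).
R3C5 = 5 (sole candidate).
R5C3 = 9 (sole candidate).
R6C2 = 6 (sole candidate).
R9C1 = 8 (sole candidate).
R9C3 = 3 (sole candidate).
R9C6 = 7 (sole candidate).
R1C1 = 5 (sole candidate).
R1C3 = 8: row 1 has {1,2,4,5,7}; col 3 has {2,3,4,6,7,9}; box has {1,2,5,6,7,9} → only 8 remains.

8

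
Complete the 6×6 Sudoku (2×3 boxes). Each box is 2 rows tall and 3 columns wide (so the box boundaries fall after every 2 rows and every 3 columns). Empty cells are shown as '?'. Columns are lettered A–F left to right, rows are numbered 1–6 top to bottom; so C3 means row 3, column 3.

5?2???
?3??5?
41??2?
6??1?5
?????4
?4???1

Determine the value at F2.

2

B1 = 6: row 1 has {2,5}; col 2 has {1,3,4}; box has {2,3,5} → only 6 remains.
F1 = 3: row 1 has {2,5,6}; col 6 has {1,4,5}; box has {5} → only 3 remains.
A2 = 1: row 2 has {3,5}; col 1 has {4,5,6}; box has {2,3,5,6} → only 1 remains.
C2 = 4: row 2 has {1,3,5}; col 3 has {2}; box has {1,2,3,5,6} → only 4 remains.
F3 = 6: row 3 has {1,2,4}; col 6 has {1,3,4,5}; box has {1,2,5} → only 6 remains.
B4 = 2: row 4 has {1,5,6}; col 2 has {1,3,4,6}; box has {1,4,6} → only 2 remains.
C4 = 3: row 4 has {1,2,5,6}; col 3 has {2,4}; box has {1,2,4,6} → only 3 remains.
E4 = 4: row 4 has {1,2,3,5,6}; col 5 has {2,5}; box has {1,2,5,6} → only 4 remains.
B5 = 5: row 5 has {4}; col 2 has {1,2,3,4,6}; box has {4} → only 5 remains.
C6 = 6: row 6 has {1,4}; col 3 has {2,3,4}; box has {4,5} → only 6 remains.
E6 = 3: row 6 has {1,4,6}; col 5 has {2,4,5}; box has {1,4} → only 3 remains.
D1 = 4: row 1 has {2,3,5,6}; col 4 has {1}; box has {3,5} → only 4 remains.
E1 = 1: row 1 has {2,3,4,5,6}; col 5 has {2,3,4,5}; box has {3,4,5} → only 1 remains.
F2 = 2: row 2 has {1,3,4,5}; col 6 has {1,3,4,5,6}; box has {1,3,4,5} → only 2 remains.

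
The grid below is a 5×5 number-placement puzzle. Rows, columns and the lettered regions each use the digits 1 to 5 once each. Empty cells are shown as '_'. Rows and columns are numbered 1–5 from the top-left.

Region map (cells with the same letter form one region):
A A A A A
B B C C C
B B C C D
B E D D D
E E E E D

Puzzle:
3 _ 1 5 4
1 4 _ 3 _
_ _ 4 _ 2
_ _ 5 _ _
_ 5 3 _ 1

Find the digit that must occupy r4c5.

3

r1c2 = 2 (sole candidate).
r2c3 = 2 (sole candidate).
r2c5 = 5 (sole candidate).
r3c1 = 5 (sole candidate).
r3c2 = 3 (sole candidate).
r3c4 = 1 (sole candidate).
r4c1 = 2 (sole candidate).
r4c2 = 1 (sole candidate).
r4c4 = 4 (sole candidate).
r4c5 = 3: row 4 has {1,2,4,5}; col 5 has {1,2,4,5}; region has {1,2,4,5} → only 3 remains.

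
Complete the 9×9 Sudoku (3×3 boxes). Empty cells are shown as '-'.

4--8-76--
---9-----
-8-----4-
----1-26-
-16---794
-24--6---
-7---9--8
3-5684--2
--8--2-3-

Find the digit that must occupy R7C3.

R8C2 = 9 (sole candidate).
R8C7 = 1 (sole candidate).
R8C8 = 7 (sole candidate).
R7C8 = 5 (sole candidate).
R7C5 = 3 (sole candidate).
R7C7 = 4 (sole candidate).
R9C7 = 9 (sole candidate).
R9C9 = 6 (sole candidate).
R7C4 = 1 (sole candidate).
R9C1 = 1 (sole candidate).
R9C2 = 4 (sole candidate).
R7C3 = 2: row 7 has {1,3,4,5,7,8,9}; col 3 has {4,5,6,8}; box has {1,3,4,5,7,8,9} → only 2 remains.

2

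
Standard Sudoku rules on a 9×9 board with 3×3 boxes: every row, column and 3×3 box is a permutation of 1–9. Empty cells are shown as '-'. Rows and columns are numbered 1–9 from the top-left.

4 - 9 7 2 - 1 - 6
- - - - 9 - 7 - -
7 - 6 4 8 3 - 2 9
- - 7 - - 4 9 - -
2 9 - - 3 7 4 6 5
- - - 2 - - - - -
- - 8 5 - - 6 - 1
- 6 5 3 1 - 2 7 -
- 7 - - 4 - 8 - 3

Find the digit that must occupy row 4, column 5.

row 1, column 6 = 5 (sole candidate).
row 3, column 7 = 5 (sole candidate).
row 5, column 3 = 1 (sole candidate).
row 5, column 4 = 8 (sole candidate).
row 6, column 7 = 3 (sole candidate).
row 7, column 5 = 7 (sole candidate).
row 8, column 1 = 9 (sole candidate).
row 8, column 6 = 8 (sole candidate).
row 8, column 9 = 4 (sole candidate).
row 9, column 1 = 1 (sole candidate).
row 9, column 3 = 2 (sole candidate).
row 2, column 3 = 3 (sole candidate).
row 2, column 9 = 8 (sole candidate).
row 3, column 2 = 1 (sole candidate).
row 4, column 9 = 2 (sole candidate).
row 6, column 3 = 4 (sole candidate).
row 6, column 9 = 7 (sole candidate).
row 7, column 1 = 3 (sole candidate).
row 7, column 2 = 4 (sole candidate).
row 7, column 8 = 9 (sole candidate).
row 9, column 8 = 5 (sole candidate).
row 1, column 2 = 8 (sole candidate).
row 1, column 8 = 3 (sole candidate).
row 2, column 1 = 5 (sole candidate).
row 2, column 2 = 2 (sole candidate).
row 2, column 8 = 4 (sole candidate).
row 6, column 2 = 5 (sole candidate).
row 6, column 5 = 6 (sole candidate).
row 7, column 6 = 2 (sole candidate).
row 4, column 2 = 3 (sole candidate).
row 4, column 4 = 1 (sole candidate).
row 4, column 5 = 5: row 4 has {1,2,3,4,7,9}; col 5 has {1,2,3,4,6,7,8,9}; box has {1,2,3,4,6,7,8} → only 5 remains.

5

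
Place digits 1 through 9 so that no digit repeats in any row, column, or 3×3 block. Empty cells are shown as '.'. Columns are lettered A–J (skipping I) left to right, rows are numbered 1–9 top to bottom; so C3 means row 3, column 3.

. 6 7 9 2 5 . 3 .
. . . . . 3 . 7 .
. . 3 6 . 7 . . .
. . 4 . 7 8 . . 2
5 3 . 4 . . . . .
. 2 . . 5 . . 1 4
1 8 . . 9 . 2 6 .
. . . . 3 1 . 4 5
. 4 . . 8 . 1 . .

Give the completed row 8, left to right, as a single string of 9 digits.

976231845

D6 = 3: row 6 has {1,2,4,5}; col 4 has {4,6,9}; box has {4,5,7,8} → only 3 remains.
C7 = 5: row 7 has {1,2,6,8,9}; col 3 has {3,4,7}; box has {1,4,8} → only 5 remains.
D7 = 7: row 7 has {1,2,5,6,8,9}; col 4 has {3,4,6,9}; box has {1,3,8,9} → only 7 remains.
F7 = 4: row 7 has {1,2,5,6,7,8,9}; col 6 has {1,3,5,7,8}; box has {1,3,7,8,9} → only 4 remains.
J7 = 3: row 7 has {1,2,4,5,6,7,8,9}; col 9 has {2,4,5}; box has {1,2,4,5,6} → only 3 remains.
D8 = 2: row 8 has {1,3,4,5}; col 4 has {3,4,6,7,9}; box has {1,3,4,7,8,9} → only 2 remains.
D9 = 5: row 9 has {1,4,8}; col 4 has {2,3,4,6,7,9}; box has {1,2,3,4,7,8,9} → only 5 remains.
F9 = 6: row 9 has {1,4,5,8}; col 6 has {1,3,4,5,7,8}; box has {1,2,3,4,5,7,8,9} → only 6 remains.
H9 = 9: row 9 has {1,4,5,6,8}; col 8 has {1,3,4,6,7}; box has {1,2,3,4,5,6} → only 9 remains.
J9 = 7: row 9 has {1,4,5,6,8,9}; col 9 has {2,3,4,5}; box has {1,2,3,4,5,6,9} → only 7 remains.
D4 = 1: row 4 has {2,4,7,8}; col 4 has {2,3,4,5,6,7,9}; box has {3,4,5,7,8} → only 1 remains.
H4 = 5: row 4 has {1,2,4,7,8}; col 8 has {1,3,4,6,7,9}; box has {1,2,4} → only 5 remains.
E5 = 6: row 5 has {3,4,5}; col 5 has {2,3,5,7,8,9}; box has {1,3,4,5,7,8} → only 6 remains.
H5 = 8: row 5 has {3,4,5,6}; col 8 has {1,3,4,5,6,7,9}; box has {1,2,4,5} → only 8 remains.
J5 = 9: row 5 has {3,4,5,6,8}; col 9 has {2,3,4,5,7}; box has {1,2,4,5,8} → only 9 remains.
F6 = 9: row 6 has {1,2,3,4,5}; col 6 has {1,3,4,5,6,7,8}; box has {1,3,4,5,6,7,8} → only 9 remains.
G8 = 8: row 8 has {1,2,3,4,5}; col 7 has {1,2}; box has {1,2,3,4,5,6,7,9} → only 8 remains.
C9 = 2: row 9 has {1,4,5,6,7,8,9}; col 3 has {3,4,5,7}; box has {1,4,5,8} → only 2 remains.
G1 = 4: row 1 has {2,3,5,6,7,9}; col 7 has {1,2,8}; box has {3,7} → only 4 remains.
D2 = 8: row 2 has {3,7}; col 4 has {1,2,3,4,5,6,7,9}; box has {2,3,5,6,7,9} → only 8 remains.
H3 = 2: row 3 has {3,6,7}; col 8 has {1,3,4,5,6,7,8,9}; box has {3,4,7} → only 2 remains.
B4 = 9: row 4 has {1,2,4,5,7,8}; col 2 has {2,3,4,6,8}; box has {2,3,4,5} → only 9 remains.
C5 = 1: row 5 has {3,4,5,6,8,9}; col 3 has {2,3,4,5,7}; box has {2,3,4,5,9} → only 1 remains.
F5 = 2: row 5 has {1,3,4,5,6,8,9}; col 6 has {1,3,4,5,6,7,8,9}; box has {1,3,4,5,6,7,8,9} → only 2 remains.
G5 = 7: row 5 has {1,2,3,4,5,6,8,9}; col 7 has {1,2,4,8}; box has {1,2,4,5,8,9} → only 7 remains.
G6 = 6: row 6 has {1,2,3,4,5,9}; col 7 has {1,2,4,7,8}; box has {1,2,4,5,7,8,9} → only 6 remains.
B8 = 7: row 8 has {1,2,3,4,5,8}; col 2 has {2,3,4,6,8,9}; box has {1,2,4,5,8} → only 7 remains.
A9 = 3: row 9 has {1,2,4,5,6,7,8,9}; col 1 has {1,5}; box has {1,2,4,5,7,8} → only 3 remains.
A1 = 8: row 1 has {2,3,4,5,6,7,9}; col 1 has {1,3,5}; box has {3,6,7} → only 8 remains.
J1 = 1: row 1 has {2,3,4,5,6,7,8,9}; col 9 has {2,3,4,5,7,9}; box has {2,3,4,7} → only 1 remains.
C2 = 9: row 2 has {3,7,8}; col 3 has {1,2,3,4,5,7}; box has {3,6,7,8} → only 9 remains.
G2 = 5: row 2 has {3,7,8,9}; col 7 has {1,2,4,6,7,8}; box has {1,2,3,4,7} → only 5 remains.
J2 = 6: row 2 has {3,5,7,8,9}; col 9 has {1,2,3,4,5,7,9}; box has {1,2,3,4,5,7} → only 6 remains.
A3 = 4: row 3 has {2,3,6,7}; col 1 has {1,3,5,8}; box has {3,6,7,8,9} → only 4 remains.
E3 = 1: row 3 has {2,3,4,6,7}; col 5 has {2,3,5,6,7,8,9}; box has {2,3,5,6,7,8,9} → only 1 remains.
G3 = 9: row 3 has {1,2,3,4,6,7}; col 7 has {1,2,4,5,6,7,8}; box has {1,2,3,4,5,6,7} → only 9 remains.
J3 = 8: row 3 has {1,2,3,4,6,7,9}; col 9 has {1,2,3,4,5,6,7,9}; box has {1,2,3,4,5,6,7,9} → only 8 remains.
A4 = 6: row 4 has {1,2,4,5,7,8,9}; col 1 has {1,3,4,5,8}; box has {1,2,3,4,5,9} → only 6 remains.
G4 = 3: row 4 has {1,2,4,5,6,7,8,9}; col 7 has {1,2,4,5,6,7,8,9}; box has {1,2,4,5,6,7,8,9} → only 3 remains.
A6 = 7: row 6 has {1,2,3,4,5,6,9}; col 1 has {1,3,4,5,6,8}; box has {1,2,3,4,5,6,9} → only 7 remains.
C6 = 8: row 6 has {1,2,3,4,5,6,7,9}; col 3 has {1,2,3,4,5,7,9}; box has {1,2,3,4,5,6,7,9} → only 8 remains.
A8 = 9: row 8 has {1,2,3,4,5,7,8}; col 1 has {1,3,4,5,6,7,8}; box has {1,2,3,4,5,7,8} → only 9 remains.
C8 = 6: row 8 has {1,2,3,4,5,7,8,9}; col 3 has {1,2,3,4,5,7,8,9}; box has {1,2,3,4,5,7,8,9} → only 6 remains.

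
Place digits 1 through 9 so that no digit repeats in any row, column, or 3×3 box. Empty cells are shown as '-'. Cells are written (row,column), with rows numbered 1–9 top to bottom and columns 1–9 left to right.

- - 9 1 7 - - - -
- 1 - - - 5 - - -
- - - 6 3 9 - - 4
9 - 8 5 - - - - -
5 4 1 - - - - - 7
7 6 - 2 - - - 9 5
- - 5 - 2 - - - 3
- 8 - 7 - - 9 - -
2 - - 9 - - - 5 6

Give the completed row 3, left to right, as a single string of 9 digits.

(3,1) = 8: row 3 has {3,4,6,9}; col 1 has {2,5,7,9}; box has {1,9} → only 8 remains.
(6,3) = 3: row 6 has {2,5,6,7,9}; col 3 has {1,5,8,9}; box has {1,4,5,6,7,8,9} → only 3 remains.
(4,2) = 2: row 4 has {5,8,9}; col 2 has {1,4,6,8}; box has {1,3,4,5,6,7,8,9} → only 2 remains.
(4,9) = 1: row 4 has {2,5,8,9}; col 9 has {3,4,5,6,7}; box has {5,7,9} → only 1 remains.
(8,9) = 2: row 8 has {7,8,9}; col 9 has {1,3,4,5,6,7}; box has {3,5,6,9} → only 2 remains.
(1,9) = 8: row 1 has {1,7,9}; col 9 has {1,2,3,4,5,6,7}; box has {4} → only 8 remains.
(2,9) = 9: row 2 has {1,5}; col 9 has {1,2,3,4,5,6,7,8}; box has {4,8} → only 9 remains.
(4,6) = 7: in row 4, 7 can only go here (every other open cell in that row sees a 7).
(5,5) = 9: in row 5, 9 can only go here (every other open cell in that row sees a 9).
(7,2) = 9: in row 7, 9 can only go here (every other open cell in that row sees a 9).
(8,5) = 5: in row 8, 5 can only go here (every other open cell in that row sees a 5).
(5,4) = 3: in column 4, 3 can only go here (every other open cell in that column sees a 3).
(4,5) = 6: in column 5, 6 can only go here (every other open cell in that column sees a 6).
(5,6) = 8: row 5 has {1,3,4,5,7,9}; col 6 has {5,7,9}; box has {2,3,5,6,7,9} → only 8 remains.
(6,7) = 8: in row 6, 8 can only go here (every other open cell in that row sees an 8).
(9,5) = 8: in row 9, 8 can only go here (every other open cell in that row sees an 8).
(2,5) = 4: row 2 has {1,5,9}; col 5 has {2,3,5,6,7,8,9}; box has {1,3,5,6,7,9} → only 4 remains.
(6,5) = 1: row 6 has {2,3,5,6,7,8,9}; col 5 has {2,3,4,5,6,7,8,9}; box has {2,3,5,6,7,8,9} → only 1 remains.
(6,6) = 4: row 6 has {1,2,3,5,6,7,8,9}; col 6 has {5,7,8,9}; box has {1,2,3,5,6,7,8,9} → only 4 remains.
(7,4) = 4: row 7 has {2,3,5,9}; col 4 has {1,2,3,5,6,7,9}; box has {2,5,7,8,9} → only 4 remains.
(1,6) = 2: row 1 has {1,7,8,9}; col 6 has {4,5,7,8,9}; box has {1,3,4,5,6,7,9} → only 2 remains.
(2,4) = 8: row 2 has {1,4,5,9}; col 4 has {1,2,3,4,5,6,7,9}; box has {1,2,3,4,5,6,7,9} → only 8 remains.
(1,1) = 4: in row 1, 4 can only go here (every other open cell in that row sees a 4).
(7,8) = 8: in row 7, 8 can only go here (every other open cell in that row sees an 8).
(7,7) = 7: in row 7, 7 can only go here (every other open cell in that row sees a 7).
Singles propagation stalls; (3,2) is still open with candidates {5,7}.
  Try (3,2) = 7: this forces (3,3)=2, (3,8)=1, (8,8)=4, (9,2)=3, (9,6)=1; then (9,7) has no candidate left — contradiction.
So (3,2) = 5.
(1,2) = 3 (sole candidate).
(1,8) = 6 (sole candidate).
(2,1) = 6 (sole candidate).
(5,8) = 2 (sole candidate).
(7,1) = 1 (sole candidate).
(7,6) = 6 (sole candidate).
(8,1) = 3 (sole candidate).
(8,6) = 1 (sole candidate).
(8,8) = 4 (sole candidate).
(9,2) = 7 (sole candidate).
(9,3) = 4 (sole candidate).
(9,6) = 3 (sole candidate).
(9,7) = 1 (sole candidate).
(1,7) = 5 (sole candidate).
(3,7) = 2: row 3 has {3,4,5,6,8,9}; col 7 has {1,5,7,8,9}; box has {4,5,6,8,9} → only 2 remains.
(4,8) = 3 (sole candidate).
(5,7) = 6 (sole candidate).
(8,3) = 6 (sole candidate).
(2,7) = 3 (sole candidate).
(2,8) = 7 (sole candidate).
(3,3) = 7: row 3 has {2,3,4,5,6,8,9}; col 3 has {1,3,4,5,6,8,9}; box has {1,3,4,5,6,8,9} → only 7 remains.
(3,8) = 1: row 3 has {2,3,4,5,6,7,8,9}; col 8 has {2,3,4,5,6,7,8,9}; box has {2,3,4,5,6,7,8,9} → only 1 remains.

857639214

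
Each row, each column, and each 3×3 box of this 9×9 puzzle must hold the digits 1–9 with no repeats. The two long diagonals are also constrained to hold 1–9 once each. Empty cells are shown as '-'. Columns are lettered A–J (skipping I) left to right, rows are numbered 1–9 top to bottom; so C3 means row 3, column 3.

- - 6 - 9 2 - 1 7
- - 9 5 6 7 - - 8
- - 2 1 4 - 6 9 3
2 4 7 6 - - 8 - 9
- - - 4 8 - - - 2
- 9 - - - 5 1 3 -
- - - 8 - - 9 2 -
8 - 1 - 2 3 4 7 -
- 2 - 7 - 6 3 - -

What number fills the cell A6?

D1 = 3: row 1 has {1,2,6,7,9}; col 4 has {1,4,5,6,7,8}; box has {1,2,4,5,6,7,9} → only 3 remains.
G1 = 5: row 1 has {1,2,3,6,7,9}; col 7 has {1,3,4,6,8,9}; box has {1,3,6,7,8,9} → only 5 remains.
G2 = 2: row 2 has {5,6,7,8,9}; col 7 has {1,3,4,5,6,8,9}; box has {1,3,5,6,7,8,9} → only 2 remains.
H2 = 4: row 2 has {2,5,6,7,8,9}; col 8 has {1,2,3,7,9}; box has {1,2,3,5,6,7,8,9}; anti-diagonal has {6,7,8} → only 4 remains.
F3 = 8: row 3 has {1,2,3,4,6,9}; col 6 has {2,3,5,6,7}; box has {1,2,3,4,5,6,7,9} → only 8 remains.
F4 = 1: row 4 has {2,4,6,7,8,9}; col 6 has {2,3,5,6,7,8}; box has {4,5,6,8}; anti-diagonal has {4,6,7,8} → only 1 remains.
H4 = 5: row 4 has {1,2,4,6,7,8,9}; col 8 has {1,2,3,4,7,9}; box has {1,2,3,8,9} → only 5 remains.
F5 = 9: row 5 has {2,4,8}; col 6 has {1,2,3,5,6,7,8}; box has {1,4,5,6,8} → only 9 remains.
G5 = 7: row 5 has {2,4,8,9}; col 7 has {1,2,3,4,5,6,8,9}; box has {1,2,3,5,8,9} → only 7 remains.
H5 = 6: row 5 has {2,4,7,8,9}; col 8 has {1,2,3,4,5,7,9}; box has {1,2,3,5,7,8,9} → only 6 remains.
A6 = 6: row 6 has {1,3,5,9}; col 1 has {2,8}; box has {2,4,7,9} → only 6 remains.

6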